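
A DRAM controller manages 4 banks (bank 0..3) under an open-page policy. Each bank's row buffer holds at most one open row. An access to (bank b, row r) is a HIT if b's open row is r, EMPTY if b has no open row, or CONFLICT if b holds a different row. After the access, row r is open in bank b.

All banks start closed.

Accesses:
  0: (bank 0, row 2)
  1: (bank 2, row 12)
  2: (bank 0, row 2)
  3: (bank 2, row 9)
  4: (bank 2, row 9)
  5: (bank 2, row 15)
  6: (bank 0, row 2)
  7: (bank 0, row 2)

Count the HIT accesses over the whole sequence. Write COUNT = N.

COUNT = 4

#0 (0,2) E
#1 (2,12) E
#2 (0,2) H  (was 2)
#3 (2,9) C  (was 12)
#4 (2,9) H  (was 9)
#5 (2,15) C  (was 9)
#6 (0,2) H  (was 2)
#7 (0,2) H  (was 2)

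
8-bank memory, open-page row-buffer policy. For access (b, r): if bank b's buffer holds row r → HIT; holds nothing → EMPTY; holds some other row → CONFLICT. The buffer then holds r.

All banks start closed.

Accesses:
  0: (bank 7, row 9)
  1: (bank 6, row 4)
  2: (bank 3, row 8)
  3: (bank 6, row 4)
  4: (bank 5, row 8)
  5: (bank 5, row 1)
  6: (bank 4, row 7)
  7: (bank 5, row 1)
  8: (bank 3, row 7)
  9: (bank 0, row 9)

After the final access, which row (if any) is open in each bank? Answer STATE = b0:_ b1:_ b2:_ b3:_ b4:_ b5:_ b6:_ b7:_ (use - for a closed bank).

#0 (7,9) E
#1 (6,4) E
#2 (3,8) E
#3 (6,4) H  (was 4)
#4 (5,8) E
#5 (5,1) C  (was 8)
#6 (4,7) E
#7 (5,1) H  (was 1)
#8 (3,7) C  (was 8)
#9 (0,9) E

STATE = b0:9 b1:- b2:- b3:7 b4:7 b5:1 b6:4 b7:9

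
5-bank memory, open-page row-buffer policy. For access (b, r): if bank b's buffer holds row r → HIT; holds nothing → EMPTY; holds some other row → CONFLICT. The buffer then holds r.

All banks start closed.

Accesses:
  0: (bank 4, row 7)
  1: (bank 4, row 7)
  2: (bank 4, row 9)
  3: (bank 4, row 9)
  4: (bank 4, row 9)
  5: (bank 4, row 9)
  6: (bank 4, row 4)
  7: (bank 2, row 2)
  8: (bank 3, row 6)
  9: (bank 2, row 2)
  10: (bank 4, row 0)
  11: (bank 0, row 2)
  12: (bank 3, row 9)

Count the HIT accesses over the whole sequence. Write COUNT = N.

  [0] b4 r7: no row ⇒ E
  [1] b4 r7: had r7 ⇒ H
  [2] b4 r9: had r7 ⇒ C
  [3] b4 r9: had r9 ⇒ H
  [4] b4 r9: had r9 ⇒ H
  [5] b4 r9: had r9 ⇒ H
  [6] b4 r4: had r9 ⇒ C
  [7] b2 r2: no row ⇒ E
  [8] b3 r6: no row ⇒ E
  [9] b2 r2: had r2 ⇒ H
  [10] b4 r0: had r4 ⇒ C
  [11] b0 r2: no row ⇒ E
  [12] b3 r9: had r6 ⇒ C

COUNT = 5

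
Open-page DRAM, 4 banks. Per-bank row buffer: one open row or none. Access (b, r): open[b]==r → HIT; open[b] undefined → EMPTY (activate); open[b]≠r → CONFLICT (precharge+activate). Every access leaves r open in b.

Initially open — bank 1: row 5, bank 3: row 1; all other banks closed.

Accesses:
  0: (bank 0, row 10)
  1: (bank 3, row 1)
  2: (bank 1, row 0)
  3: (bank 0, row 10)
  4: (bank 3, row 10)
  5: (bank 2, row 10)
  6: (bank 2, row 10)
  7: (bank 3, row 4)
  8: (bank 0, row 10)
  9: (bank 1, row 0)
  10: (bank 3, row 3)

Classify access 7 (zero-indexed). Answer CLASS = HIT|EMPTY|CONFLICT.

CLASS = CONFLICT

0: bank 0 row 10 — prev None → EMPTY
1: bank 3 row 1 — prev 1 → HIT
2: bank 1 row 0 — prev 5 → CONFLICT
3: bank 0 row 10 — prev 10 → HIT
4: bank 3 row 10 — prev 1 → CONFLICT
5: bank 2 row 10 — prev None → EMPTY
6: bank 2 row 10 — prev 10 → HIT
7: bank 3 row 4 — prev 10 → CONFLICT
8: bank 0 row 10 — prev 10 → HIT
9: bank 1 row 0 — prev 0 → HIT
10: bank 3 row 3 — prev 4 → CONFLICT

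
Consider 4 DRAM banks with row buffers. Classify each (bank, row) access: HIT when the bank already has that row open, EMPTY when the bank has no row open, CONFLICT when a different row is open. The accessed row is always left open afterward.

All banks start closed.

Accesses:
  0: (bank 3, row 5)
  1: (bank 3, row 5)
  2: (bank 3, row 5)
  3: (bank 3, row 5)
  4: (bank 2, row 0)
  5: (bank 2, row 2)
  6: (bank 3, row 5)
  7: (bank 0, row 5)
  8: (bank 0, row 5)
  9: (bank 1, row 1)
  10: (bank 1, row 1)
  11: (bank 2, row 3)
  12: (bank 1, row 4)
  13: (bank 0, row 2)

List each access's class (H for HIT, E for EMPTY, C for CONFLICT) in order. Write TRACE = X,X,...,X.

step 0: bank3 None->5 [EMPTY]
step 1: bank3 5->5 [HIT]
step 2: bank3 5->5 [HIT]
step 3: bank3 5->5 [HIT]
step 4: bank2 None->0 [EMPTY]
step 5: bank2 0->2 [CONFLICT]
step 6: bank3 5->5 [HIT]
step 7: bank0 None->5 [EMPTY]
step 8: bank0 5->5 [HIT]
step 9: bank1 None->1 [EMPTY]
step 10: bank1 1->1 [HIT]
step 11: bank2 2->3 [CONFLICT]
step 12: bank1 1->4 [CONFLICT]
step 13: bank0 5->2 [CONFLICT]

TRACE = E,H,H,H,E,C,H,E,H,E,H,C,C,C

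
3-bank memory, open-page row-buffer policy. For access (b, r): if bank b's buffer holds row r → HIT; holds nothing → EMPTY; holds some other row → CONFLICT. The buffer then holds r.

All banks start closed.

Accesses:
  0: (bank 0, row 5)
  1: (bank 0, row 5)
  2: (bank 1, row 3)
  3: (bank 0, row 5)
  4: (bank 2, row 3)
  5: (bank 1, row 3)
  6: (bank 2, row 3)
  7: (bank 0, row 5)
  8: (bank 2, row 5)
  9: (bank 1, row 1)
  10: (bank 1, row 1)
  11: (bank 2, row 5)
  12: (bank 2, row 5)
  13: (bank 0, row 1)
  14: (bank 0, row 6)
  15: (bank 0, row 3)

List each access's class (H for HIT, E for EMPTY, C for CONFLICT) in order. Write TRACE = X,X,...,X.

  [0] b0 r5: no row ⇒ E
  [1] b0 r5: had r5 ⇒ H
  [2] b1 r3: no row ⇒ E
  [3] b0 r5: had r5 ⇒ H
  [4] b2 r3: no row ⇒ E
  [5] b1 r3: had r3 ⇒ H
  [6] b2 r3: had r3 ⇒ H
  [7] b0 r5: had r5 ⇒ H
  [8] b2 r5: had r3 ⇒ C
  [9] b1 r1: had r3 ⇒ C
  [10] b1 r1: had r1 ⇒ H
  [11] b2 r5: had r5 ⇒ H
  [12] b2 r5: had r5 ⇒ H
  [13] b0 r1: had r5 ⇒ C
  [14] b0 r6: had r1 ⇒ C
  [15] b0 r3: had r6 ⇒ C

TRACE = E,H,E,H,E,H,H,H,C,C,H,H,H,C,C,C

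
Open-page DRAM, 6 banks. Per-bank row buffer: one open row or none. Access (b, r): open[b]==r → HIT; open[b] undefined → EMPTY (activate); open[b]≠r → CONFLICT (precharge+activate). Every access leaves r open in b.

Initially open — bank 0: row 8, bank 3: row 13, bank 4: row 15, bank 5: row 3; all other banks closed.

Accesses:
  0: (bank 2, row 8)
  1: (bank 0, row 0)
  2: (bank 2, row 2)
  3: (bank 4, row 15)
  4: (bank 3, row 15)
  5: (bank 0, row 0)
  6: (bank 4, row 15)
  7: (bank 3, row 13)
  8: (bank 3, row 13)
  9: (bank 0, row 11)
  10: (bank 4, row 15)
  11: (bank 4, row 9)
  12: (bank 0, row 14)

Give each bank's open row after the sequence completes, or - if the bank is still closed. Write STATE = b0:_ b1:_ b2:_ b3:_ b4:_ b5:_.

0: bank 2 row 8 — prev None → EMPTY
1: bank 0 row 0 — prev 8 → CONFLICT
2: bank 2 row 2 — prev 8 → CONFLICT
3: bank 4 row 15 — prev 15 → HIT
4: bank 3 row 15 — prev 13 → CONFLICT
5: bank 0 row 0 — prev 0 → HIT
6: bank 4 row 15 — prev 15 → HIT
7: bank 3 row 13 — prev 15 → CONFLICT
8: bank 3 row 13 — prev 13 → HIT
9: bank 0 row 11 — prev 0 → CONFLICT
10: bank 4 row 15 — prev 15 → HIT
11: bank 4 row 9 — prev 15 → CONFLICT
12: bank 0 row 14 — prev 11 → CONFLICT

STATE = b0:14 b1:- b2:2 b3:13 b4:9 b5:3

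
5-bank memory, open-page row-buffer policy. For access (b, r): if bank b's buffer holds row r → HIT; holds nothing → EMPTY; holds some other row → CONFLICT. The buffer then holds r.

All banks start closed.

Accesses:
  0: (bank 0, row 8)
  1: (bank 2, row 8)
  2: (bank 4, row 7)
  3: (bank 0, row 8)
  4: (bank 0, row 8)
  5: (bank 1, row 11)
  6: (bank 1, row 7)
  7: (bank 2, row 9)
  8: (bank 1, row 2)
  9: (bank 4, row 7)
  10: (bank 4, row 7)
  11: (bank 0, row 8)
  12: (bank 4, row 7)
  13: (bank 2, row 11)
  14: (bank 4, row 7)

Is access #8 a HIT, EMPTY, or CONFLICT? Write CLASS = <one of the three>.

CLASS = CONFLICT

step 0: bank0 None->8 [EMPTY]
step 1: bank2 None->8 [EMPTY]
step 2: bank4 None->7 [EMPTY]
step 3: bank0 8->8 [HIT]
step 4: bank0 8->8 [HIT]
step 5: bank1 None->11 [EMPTY]
step 6: bank1 11->7 [CONFLICT]
step 7: bank2 8->9 [CONFLICT]
step 8: bank1 7->2 [CONFLICT]
step 9: bank4 7->7 [HIT]
step 10: bank4 7->7 [HIT]
step 11: bank0 8->8 [HIT]
step 12: bank4 7->7 [HIT]
step 13: bank2 9->11 [CONFLICT]
step 14: bank4 7->7 [HIT]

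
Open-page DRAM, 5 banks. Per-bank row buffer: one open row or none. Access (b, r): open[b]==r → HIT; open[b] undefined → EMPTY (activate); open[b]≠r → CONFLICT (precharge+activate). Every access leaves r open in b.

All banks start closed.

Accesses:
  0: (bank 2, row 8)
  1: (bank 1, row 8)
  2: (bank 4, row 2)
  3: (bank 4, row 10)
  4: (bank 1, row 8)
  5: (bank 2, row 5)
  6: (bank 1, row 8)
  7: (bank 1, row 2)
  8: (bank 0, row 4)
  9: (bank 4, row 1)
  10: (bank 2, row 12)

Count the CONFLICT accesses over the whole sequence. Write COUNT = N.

COUNT = 5

  [0] b2 r8: no row ⇒ E
  [1] b1 r8: no row ⇒ E
  [2] b4 r2: no row ⇒ E
  [3] b4 r10: had r2 ⇒ C
  [4] b1 r8: had r8 ⇒ H
  [5] b2 r5: had r8 ⇒ C
  [6] b1 r8: had r8 ⇒ H
  [7] b1 r2: had r8 ⇒ C
  [8] b0 r4: no row ⇒ E
  [9] b4 r1: had r10 ⇒ C
  [10] b2 r12: had r5 ⇒ C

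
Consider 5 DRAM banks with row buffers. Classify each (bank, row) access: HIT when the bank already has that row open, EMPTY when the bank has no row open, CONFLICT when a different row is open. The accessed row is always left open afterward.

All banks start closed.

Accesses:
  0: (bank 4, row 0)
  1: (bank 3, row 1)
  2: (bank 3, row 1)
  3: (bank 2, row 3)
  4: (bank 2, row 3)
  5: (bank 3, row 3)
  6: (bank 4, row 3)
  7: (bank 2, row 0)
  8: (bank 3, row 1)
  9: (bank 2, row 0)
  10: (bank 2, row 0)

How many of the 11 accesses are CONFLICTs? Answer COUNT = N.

0: bank 4 row 0 — prev None → EMPTY
1: bank 3 row 1 — prev None → EMPTY
2: bank 3 row 1 — prev 1 → HIT
3: bank 2 row 3 — prev None → EMPTY
4: bank 2 row 3 — prev 3 → HIT
5: bank 3 row 3 — prev 1 → CONFLICT
6: bank 4 row 3 — prev 0 → CONFLICT
7: bank 2 row 0 — prev 3 → CONFLICT
8: bank 3 row 1 — prev 3 → CONFLICT
9: bank 2 row 0 — prev 0 → HIT
10: bank 2 row 0 — prev 0 → HIT

COUNT = 4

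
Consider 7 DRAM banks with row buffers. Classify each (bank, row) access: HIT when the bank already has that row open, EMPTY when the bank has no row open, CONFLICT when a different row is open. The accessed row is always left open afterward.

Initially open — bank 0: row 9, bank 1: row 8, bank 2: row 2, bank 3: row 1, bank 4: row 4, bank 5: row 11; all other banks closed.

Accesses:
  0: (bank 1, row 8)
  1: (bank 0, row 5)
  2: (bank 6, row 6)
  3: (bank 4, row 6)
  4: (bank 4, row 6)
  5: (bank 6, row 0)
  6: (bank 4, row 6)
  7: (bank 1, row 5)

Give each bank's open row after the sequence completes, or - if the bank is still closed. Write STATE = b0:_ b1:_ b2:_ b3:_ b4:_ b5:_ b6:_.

STATE = b0:5 b1:5 b2:2 b3:1 b4:6 b5:11 b6:0

#0 (1,8) H  (was 8)
#1 (0,5) C  (was 9)
#2 (6,6) E
#3 (4,6) C  (was 4)
#4 (4,6) H  (was 6)
#5 (6,0) C  (was 6)
#6 (4,6) H  (was 6)
#7 (1,5) C  (was 8)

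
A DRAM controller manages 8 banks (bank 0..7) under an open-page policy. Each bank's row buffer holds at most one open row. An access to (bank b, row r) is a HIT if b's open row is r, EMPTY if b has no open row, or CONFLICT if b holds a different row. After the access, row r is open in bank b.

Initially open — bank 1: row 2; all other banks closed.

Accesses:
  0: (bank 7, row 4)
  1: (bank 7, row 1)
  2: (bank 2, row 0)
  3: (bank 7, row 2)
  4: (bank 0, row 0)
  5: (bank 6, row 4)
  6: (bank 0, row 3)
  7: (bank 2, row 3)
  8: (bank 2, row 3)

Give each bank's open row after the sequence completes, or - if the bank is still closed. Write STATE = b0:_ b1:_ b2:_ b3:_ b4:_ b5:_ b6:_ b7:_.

STATE = b0:3 b1:2 b2:3 b3:- b4:- b5:- b6:4 b7:2

step 0: bank7 None->4 [EMPTY]
step 1: bank7 4->1 [CONFLICT]
step 2: bank2 None->0 [EMPTY]
step 3: bank7 1->2 [CONFLICT]
step 4: bank0 None->0 [EMPTY]
step 5: bank6 None->4 [EMPTY]
step 6: bank0 0->3 [CONFLICT]
step 7: bank2 0->3 [CONFLICT]
step 8: bank2 3->3 [HIT]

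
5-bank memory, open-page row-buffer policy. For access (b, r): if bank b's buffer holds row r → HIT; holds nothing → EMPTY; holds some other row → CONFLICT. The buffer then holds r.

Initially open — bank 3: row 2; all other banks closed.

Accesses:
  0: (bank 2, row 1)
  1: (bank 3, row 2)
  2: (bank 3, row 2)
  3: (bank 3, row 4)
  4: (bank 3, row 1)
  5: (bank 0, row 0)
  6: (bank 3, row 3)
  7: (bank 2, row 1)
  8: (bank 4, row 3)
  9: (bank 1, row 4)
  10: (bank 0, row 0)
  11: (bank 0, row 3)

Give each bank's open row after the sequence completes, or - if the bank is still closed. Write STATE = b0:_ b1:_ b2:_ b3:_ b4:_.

#0 (2,1) E
#1 (3,2) H  (was 2)
#2 (3,2) H  (was 2)
#3 (3,4) C  (was 2)
#4 (3,1) C  (was 4)
#5 (0,0) E
#6 (3,3) C  (was 1)
#7 (2,1) H  (was 1)
#8 (4,3) E
#9 (1,4) E
#10 (0,0) H  (was 0)
#11 (0,3) C  (was 0)

STATE = b0:3 b1:4 b2:1 b3:3 b4:3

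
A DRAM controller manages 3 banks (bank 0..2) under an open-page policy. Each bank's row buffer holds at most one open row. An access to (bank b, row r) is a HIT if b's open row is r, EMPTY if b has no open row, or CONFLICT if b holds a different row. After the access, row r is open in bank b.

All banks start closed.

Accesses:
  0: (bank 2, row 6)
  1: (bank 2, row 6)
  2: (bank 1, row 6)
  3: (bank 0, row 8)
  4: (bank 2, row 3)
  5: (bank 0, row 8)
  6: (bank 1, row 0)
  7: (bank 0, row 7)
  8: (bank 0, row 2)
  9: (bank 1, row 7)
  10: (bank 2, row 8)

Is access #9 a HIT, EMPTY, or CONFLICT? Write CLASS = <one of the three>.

CLASS = CONFLICT

  [0] b2 r6: no row ⇒ E
  [1] b2 r6: had r6 ⇒ H
  [2] b1 r6: no row ⇒ E
  [3] b0 r8: no row ⇒ E
  [4] b2 r3: had r6 ⇒ C
  [5] b0 r8: had r8 ⇒ H
  [6] b1 r0: had r6 ⇒ C
  [7] b0 r7: had r8 ⇒ C
  [8] b0 r2: had r7 ⇒ C
  [9] b1 r7: had r0 ⇒ C
  [10] b2 r8: had r3 ⇒ C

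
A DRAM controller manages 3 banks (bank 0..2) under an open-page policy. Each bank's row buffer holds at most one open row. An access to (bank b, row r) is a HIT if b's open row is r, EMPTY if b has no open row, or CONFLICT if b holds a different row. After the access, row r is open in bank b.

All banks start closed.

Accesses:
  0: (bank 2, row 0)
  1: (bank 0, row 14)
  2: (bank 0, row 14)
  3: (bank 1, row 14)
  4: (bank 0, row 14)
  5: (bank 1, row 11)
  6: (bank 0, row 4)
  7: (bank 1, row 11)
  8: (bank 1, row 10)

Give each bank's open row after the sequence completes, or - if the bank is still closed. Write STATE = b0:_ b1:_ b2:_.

STATE = b0:4 b1:10 b2:0

  [0] b2 r0: no row ⇒ E
  [1] b0 r14: no row ⇒ E
  [2] b0 r14: had r14 ⇒ H
  [3] b1 r14: no row ⇒ E
  [4] b0 r14: had r14 ⇒ H
  [5] b1 r11: had r14 ⇒ C
  [6] b0 r4: had r14 ⇒ C
  [7] b1 r11: had r11 ⇒ H
  [8] b1 r10: had r11 ⇒ C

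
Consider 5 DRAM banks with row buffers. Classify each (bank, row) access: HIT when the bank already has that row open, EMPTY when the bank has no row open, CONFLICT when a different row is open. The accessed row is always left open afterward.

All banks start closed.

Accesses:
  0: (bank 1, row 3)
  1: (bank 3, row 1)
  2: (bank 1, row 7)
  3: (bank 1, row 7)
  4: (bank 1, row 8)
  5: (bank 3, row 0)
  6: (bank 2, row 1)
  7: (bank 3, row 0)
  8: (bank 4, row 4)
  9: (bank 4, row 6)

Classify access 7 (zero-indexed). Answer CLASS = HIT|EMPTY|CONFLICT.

step 0: bank1 None->3 [EMPTY]
step 1: bank3 None->1 [EMPTY]
step 2: bank1 3->7 [CONFLICT]
step 3: bank1 7->7 [HIT]
step 4: bank1 7->8 [CONFLICT]
step 5: bank3 1->0 [CONFLICT]
step 6: bank2 None->1 [EMPTY]
step 7: bank3 0->0 [HIT]
step 8: bank4 None->4 [EMPTY]
step 9: bank4 4->6 [CONFLICT]

CLASS = HIT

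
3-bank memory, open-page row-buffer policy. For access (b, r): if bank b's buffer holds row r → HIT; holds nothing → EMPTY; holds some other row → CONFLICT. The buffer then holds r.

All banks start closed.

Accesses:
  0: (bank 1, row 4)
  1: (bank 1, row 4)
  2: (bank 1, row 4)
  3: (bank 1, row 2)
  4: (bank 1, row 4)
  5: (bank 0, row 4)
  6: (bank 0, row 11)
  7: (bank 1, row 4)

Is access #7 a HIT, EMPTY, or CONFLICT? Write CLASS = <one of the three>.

step 0: bank1 None->4 [EMPTY]
step 1: bank1 4->4 [HIT]
step 2: bank1 4->4 [HIT]
step 3: bank1 4->2 [CONFLICT]
step 4: bank1 2->4 [CONFLICT]
step 5: bank0 None->4 [EMPTY]
step 6: bank0 4->11 [CONFLICT]
step 7: bank1 4->4 [HIT]

CLASS = HIT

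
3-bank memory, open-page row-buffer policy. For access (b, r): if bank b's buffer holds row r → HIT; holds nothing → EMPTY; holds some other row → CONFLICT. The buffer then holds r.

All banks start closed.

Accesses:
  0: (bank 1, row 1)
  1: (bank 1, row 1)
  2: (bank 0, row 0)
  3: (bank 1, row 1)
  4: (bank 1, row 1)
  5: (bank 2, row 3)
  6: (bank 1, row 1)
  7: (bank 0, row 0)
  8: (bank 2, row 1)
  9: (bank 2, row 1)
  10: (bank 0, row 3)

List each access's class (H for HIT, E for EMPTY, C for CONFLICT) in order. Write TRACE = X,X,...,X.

0: bank 1 row 1 — prev None → EMPTY
1: bank 1 row 1 — prev 1 → HIT
2: bank 0 row 0 — prev None → EMPTY
3: bank 1 row 1 — prev 1 → HIT
4: bank 1 row 1 — prev 1 → HIT
5: bank 2 row 3 — prev None → EMPTY
6: bank 1 row 1 — prev 1 → HIT
7: bank 0 row 0 — prev 0 → HIT
8: bank 2 row 1 — prev 3 → CONFLICT
9: bank 2 row 1 — prev 1 → HIT
10: bank 0 row 3 — prev 0 → CONFLICT

TRACE = E,H,E,H,H,E,H,H,C,H,C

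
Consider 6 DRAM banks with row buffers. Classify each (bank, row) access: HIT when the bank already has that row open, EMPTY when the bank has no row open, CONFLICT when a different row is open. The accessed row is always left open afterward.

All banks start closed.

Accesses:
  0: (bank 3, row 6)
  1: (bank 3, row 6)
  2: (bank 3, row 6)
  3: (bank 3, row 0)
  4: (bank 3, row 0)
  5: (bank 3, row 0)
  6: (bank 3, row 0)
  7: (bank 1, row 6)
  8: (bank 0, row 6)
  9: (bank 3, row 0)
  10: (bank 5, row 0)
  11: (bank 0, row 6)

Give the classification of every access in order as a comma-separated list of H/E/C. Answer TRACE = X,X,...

step 0: bank3 None->6 [EMPTY]
step 1: bank3 6->6 [HIT]
step 2: bank3 6->6 [HIT]
step 3: bank3 6->0 [CONFLICT]
step 4: bank3 0->0 [HIT]
step 5: bank3 0->0 [HIT]
step 6: bank3 0->0 [HIT]
step 7: bank1 None->6 [EMPTY]
step 8: bank0 None->6 [EMPTY]
step 9: bank3 0->0 [HIT]
step 10: bank5 None->0 [EMPTY]
step 11: bank0 6->6 [HIT]

TRACE = E,H,H,C,H,H,H,E,E,H,E,H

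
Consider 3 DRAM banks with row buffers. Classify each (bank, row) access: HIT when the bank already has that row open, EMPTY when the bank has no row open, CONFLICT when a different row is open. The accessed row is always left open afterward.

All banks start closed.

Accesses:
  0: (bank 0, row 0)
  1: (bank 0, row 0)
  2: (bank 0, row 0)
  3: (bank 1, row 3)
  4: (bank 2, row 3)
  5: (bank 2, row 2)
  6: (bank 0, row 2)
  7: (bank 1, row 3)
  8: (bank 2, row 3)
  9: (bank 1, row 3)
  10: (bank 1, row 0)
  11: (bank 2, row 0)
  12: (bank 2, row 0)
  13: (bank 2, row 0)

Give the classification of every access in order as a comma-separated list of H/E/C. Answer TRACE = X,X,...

  [0] b0 r0: no row ⇒ E
  [1] b0 r0: had r0 ⇒ H
  [2] b0 r0: had r0 ⇒ H
  [3] b1 r3: no row ⇒ E
  [4] b2 r3: no row ⇒ E
  [5] b2 r2: had r3 ⇒ C
  [6] b0 r2: had r0 ⇒ C
  [7] b1 r3: had r3 ⇒ H
  [8] b2 r3: had r2 ⇒ C
  [9] b1 r3: had r3 ⇒ H
  [10] b1 r0: had r3 ⇒ C
  [11] b2 r0: had r3 ⇒ C
  [12] b2 r0: had r0 ⇒ H
  [13] b2 r0: had r0 ⇒ H

TRACE = E,H,H,E,E,C,C,H,C,H,C,C,H,H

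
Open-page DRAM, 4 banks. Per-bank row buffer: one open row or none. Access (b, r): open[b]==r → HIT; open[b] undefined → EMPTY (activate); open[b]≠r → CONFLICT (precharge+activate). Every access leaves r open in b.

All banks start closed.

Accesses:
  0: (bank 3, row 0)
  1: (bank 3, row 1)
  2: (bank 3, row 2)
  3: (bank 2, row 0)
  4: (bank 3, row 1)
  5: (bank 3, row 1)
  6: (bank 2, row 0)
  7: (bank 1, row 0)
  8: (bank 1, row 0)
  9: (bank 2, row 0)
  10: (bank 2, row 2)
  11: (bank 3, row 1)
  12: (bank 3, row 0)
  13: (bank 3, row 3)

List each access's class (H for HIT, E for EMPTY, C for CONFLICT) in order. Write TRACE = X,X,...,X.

0: bank 3 row 0 — prev None → EMPTY
1: bank 3 row 1 — prev 0 → CONFLICT
2: bank 3 row 2 — prev 1 → CONFLICT
3: bank 2 row 0 — prev None → EMPTY
4: bank 3 row 1 — prev 2 → CONFLICT
5: bank 3 row 1 — prev 1 → HIT
6: bank 2 row 0 — prev 0 → HIT
7: bank 1 row 0 — prev None → EMPTY
8: bank 1 row 0 — prev 0 → HIT
9: bank 2 row 0 — prev 0 → HIT
10: bank 2 row 2 — prev 0 → CONFLICT
11: bank 3 row 1 — prev 1 → HIT
12: bank 3 row 0 — prev 1 → CONFLICT
13: bank 3 row 3 — prev 0 → CONFLICT

TRACE = E,C,C,E,C,H,H,E,H,H,C,H,C,C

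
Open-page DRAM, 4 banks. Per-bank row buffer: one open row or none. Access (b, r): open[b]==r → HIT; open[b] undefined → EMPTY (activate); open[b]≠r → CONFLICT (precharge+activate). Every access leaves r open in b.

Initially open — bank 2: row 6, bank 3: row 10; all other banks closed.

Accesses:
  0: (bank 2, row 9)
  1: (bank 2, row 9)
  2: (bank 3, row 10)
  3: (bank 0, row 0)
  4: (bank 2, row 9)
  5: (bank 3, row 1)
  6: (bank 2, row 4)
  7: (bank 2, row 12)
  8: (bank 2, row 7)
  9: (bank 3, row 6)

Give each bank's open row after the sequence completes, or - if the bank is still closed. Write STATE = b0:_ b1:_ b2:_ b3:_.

step 0: bank2 6->9 [CONFLICT]
step 1: bank2 9->9 [HIT]
step 2: bank3 10->10 [HIT]
step 3: bank0 None->0 [EMPTY]
step 4: bank2 9->9 [HIT]
step 5: bank3 10->1 [CONFLICT]
step 6: bank2 9->4 [CONFLICT]
step 7: bank2 4->12 [CONFLICT]
step 8: bank2 12->7 [CONFLICT]
step 9: bank3 1->6 [CONFLICT]

STATE = b0:0 b1:- b2:7 b3:6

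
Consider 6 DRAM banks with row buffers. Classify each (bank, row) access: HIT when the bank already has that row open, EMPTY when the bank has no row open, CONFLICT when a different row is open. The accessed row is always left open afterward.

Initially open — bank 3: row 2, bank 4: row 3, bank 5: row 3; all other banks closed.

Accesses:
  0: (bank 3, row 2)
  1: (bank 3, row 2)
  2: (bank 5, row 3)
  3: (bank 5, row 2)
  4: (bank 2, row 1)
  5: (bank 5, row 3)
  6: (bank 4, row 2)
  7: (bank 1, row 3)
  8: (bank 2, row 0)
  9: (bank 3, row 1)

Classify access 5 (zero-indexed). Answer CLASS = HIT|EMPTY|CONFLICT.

CLASS = CONFLICT

0: bank 3 row 2 — prev 2 → HIT
1: bank 3 row 2 — prev 2 → HIT
2: bank 5 row 3 — prev 3 → HIT
3: bank 5 row 2 — prev 3 → CONFLICT
4: bank 2 row 1 — prev None → EMPTY
5: bank 5 row 3 — prev 2 → CONFLICT
6: bank 4 row 2 — prev 3 → CONFLICT
7: bank 1 row 3 — prev None → EMPTY
8: bank 2 row 0 — prev 1 → CONFLICT
9: bank 3 row 1 — prev 2 → CONFLICT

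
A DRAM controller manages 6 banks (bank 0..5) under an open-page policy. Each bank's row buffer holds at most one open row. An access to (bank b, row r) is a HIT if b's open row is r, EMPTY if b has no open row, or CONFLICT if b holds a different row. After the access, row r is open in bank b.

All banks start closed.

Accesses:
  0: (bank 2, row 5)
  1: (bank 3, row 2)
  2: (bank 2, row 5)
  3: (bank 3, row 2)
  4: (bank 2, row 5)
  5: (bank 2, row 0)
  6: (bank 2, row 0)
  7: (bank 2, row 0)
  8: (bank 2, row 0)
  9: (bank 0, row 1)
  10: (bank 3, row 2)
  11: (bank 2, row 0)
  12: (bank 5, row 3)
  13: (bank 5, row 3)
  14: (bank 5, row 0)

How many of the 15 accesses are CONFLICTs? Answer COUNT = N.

  [0] b2 r5: no row ⇒ E
  [1] b3 r2: no row ⇒ E
  [2] b2 r5: had r5 ⇒ H
  [3] b3 r2: had r2 ⇒ H
  [4] b2 r5: had r5 ⇒ H
  [5] b2 r0: had r5 ⇒ C
  [6] b2 r0: had r0 ⇒ H
  [7] b2 r0: had r0 ⇒ H
  [8] b2 r0: had r0 ⇒ H
  [9] b0 r1: no row ⇒ E
  [10] b3 r2: had r2 ⇒ H
  [11] b2 r0: had r0 ⇒ H
  [12] b5 r3: no row ⇒ E
  [13] b5 r3: had r3 ⇒ H
  [14] b5 r0: had r3 ⇒ C

COUNT = 2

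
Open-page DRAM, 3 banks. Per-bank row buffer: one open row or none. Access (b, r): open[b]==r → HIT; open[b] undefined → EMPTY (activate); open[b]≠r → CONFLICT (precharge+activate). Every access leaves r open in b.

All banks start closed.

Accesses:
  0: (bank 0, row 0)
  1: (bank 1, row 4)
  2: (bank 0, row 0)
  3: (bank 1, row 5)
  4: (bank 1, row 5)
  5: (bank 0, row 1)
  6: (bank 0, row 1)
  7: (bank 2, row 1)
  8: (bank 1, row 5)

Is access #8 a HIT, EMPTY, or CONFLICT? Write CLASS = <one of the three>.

CLASS = HIT

0: bank 0 row 0 — prev None → EMPTY
1: bank 1 row 4 — prev None → EMPTY
2: bank 0 row 0 — prev 0 → HIT
3: bank 1 row 5 — prev 4 → CONFLICT
4: bank 1 row 5 — prev 5 → HIT
5: bank 0 row 1 — prev 0 → CONFLICT
6: bank 0 row 1 — prev 1 → HIT
7: bank 2 row 1 — prev None → EMPTY
8: bank 1 row 5 — prev 5 → HIT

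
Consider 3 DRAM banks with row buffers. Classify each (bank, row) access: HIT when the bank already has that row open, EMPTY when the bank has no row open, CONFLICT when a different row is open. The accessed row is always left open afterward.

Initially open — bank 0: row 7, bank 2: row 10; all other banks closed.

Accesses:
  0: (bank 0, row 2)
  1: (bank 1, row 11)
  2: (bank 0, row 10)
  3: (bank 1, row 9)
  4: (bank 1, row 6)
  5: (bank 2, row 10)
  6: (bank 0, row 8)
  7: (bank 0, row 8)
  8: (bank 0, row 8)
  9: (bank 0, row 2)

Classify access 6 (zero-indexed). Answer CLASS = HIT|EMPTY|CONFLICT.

0: bank 0 row 2 — prev 7 → CONFLICT
1: bank 1 row 11 — prev None → EMPTY
2: bank 0 row 10 — prev 2 → CONFLICT
3: bank 1 row 9 — prev 11 → CONFLICT
4: bank 1 row 6 — prev 9 → CONFLICT
5: bank 2 row 10 — prev 10 → HIT
6: bank 0 row 8 — prev 10 → CONFLICT
7: bank 0 row 8 — prev 8 → HIT
8: bank 0 row 8 — prev 8 → HIT
9: bank 0 row 2 — prev 8 → CONFLICT

CLASS = CONFLICT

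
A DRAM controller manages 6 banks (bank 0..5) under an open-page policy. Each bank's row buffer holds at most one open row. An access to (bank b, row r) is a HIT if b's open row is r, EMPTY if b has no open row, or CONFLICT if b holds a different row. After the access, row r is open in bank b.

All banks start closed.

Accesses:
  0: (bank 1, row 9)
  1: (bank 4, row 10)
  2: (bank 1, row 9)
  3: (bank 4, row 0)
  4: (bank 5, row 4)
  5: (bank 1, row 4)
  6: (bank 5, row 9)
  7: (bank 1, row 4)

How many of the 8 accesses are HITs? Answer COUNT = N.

COUNT = 2

#0 (1,9) E
#1 (4,10) E
#2 (1,9) H  (was 9)
#3 (4,0) C  (was 10)
#4 (5,4) E
#5 (1,4) C  (was 9)
#6 (5,9) C  (was 4)
#7 (1,4) H  (was 4)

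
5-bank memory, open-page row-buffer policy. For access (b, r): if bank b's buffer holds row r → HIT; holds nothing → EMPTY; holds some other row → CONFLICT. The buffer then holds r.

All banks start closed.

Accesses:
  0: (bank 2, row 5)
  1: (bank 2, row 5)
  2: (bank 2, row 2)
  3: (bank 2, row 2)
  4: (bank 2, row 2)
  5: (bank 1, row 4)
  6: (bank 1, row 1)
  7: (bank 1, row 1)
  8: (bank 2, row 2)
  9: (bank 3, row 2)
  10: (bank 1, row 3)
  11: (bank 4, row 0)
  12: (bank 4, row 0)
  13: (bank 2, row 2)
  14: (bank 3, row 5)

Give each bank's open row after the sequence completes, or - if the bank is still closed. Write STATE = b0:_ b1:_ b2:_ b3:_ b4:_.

STATE = b0:- b1:3 b2:2 b3:5 b4:0

step 0: bank2 None->5 [EMPTY]
step 1: bank2 5->5 [HIT]
step 2: bank2 5->2 [CONFLICT]
step 3: bank2 2->2 [HIT]
step 4: bank2 2->2 [HIT]
step 5: bank1 None->4 [EMPTY]
step 6: bank1 4->1 [CONFLICT]
step 7: bank1 1->1 [HIT]
step 8: bank2 2->2 [HIT]
step 9: bank3 None->2 [EMPTY]
step 10: bank1 1->3 [CONFLICT]
step 11: bank4 None->0 [EMPTY]
step 12: bank4 0->0 [HIT]
step 13: bank2 2->2 [HIT]
step 14: bank3 2->5 [CONFLICT]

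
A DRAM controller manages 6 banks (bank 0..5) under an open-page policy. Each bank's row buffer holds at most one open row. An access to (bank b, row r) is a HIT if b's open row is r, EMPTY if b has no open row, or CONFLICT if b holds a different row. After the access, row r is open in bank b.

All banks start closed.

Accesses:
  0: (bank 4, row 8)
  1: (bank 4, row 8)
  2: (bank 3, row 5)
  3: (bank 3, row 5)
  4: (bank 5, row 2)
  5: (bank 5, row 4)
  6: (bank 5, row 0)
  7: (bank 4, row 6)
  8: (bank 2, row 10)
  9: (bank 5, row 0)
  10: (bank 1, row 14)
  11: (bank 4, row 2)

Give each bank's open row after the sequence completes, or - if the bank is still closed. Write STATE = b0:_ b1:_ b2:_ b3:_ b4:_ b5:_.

STATE = b0:- b1:14 b2:10 b3:5 b4:2 b5:0

0: bank 4 row 8 — prev None → EMPTY
1: bank 4 row 8 — prev 8 → HIT
2: bank 3 row 5 — prev None → EMPTY
3: bank 3 row 5 — prev 5 → HIT
4: bank 5 row 2 — prev None → EMPTY
5: bank 5 row 4 — prev 2 → CONFLICT
6: bank 5 row 0 — prev 4 → CONFLICT
7: bank 4 row 6 — prev 8 → CONFLICT
8: bank 2 row 10 — prev None → EMPTY
9: bank 5 row 0 — prev 0 → HIT
10: bank 1 row 14 — prev None → EMPTY
11: bank 4 row 2 — prev 6 → CONFLICT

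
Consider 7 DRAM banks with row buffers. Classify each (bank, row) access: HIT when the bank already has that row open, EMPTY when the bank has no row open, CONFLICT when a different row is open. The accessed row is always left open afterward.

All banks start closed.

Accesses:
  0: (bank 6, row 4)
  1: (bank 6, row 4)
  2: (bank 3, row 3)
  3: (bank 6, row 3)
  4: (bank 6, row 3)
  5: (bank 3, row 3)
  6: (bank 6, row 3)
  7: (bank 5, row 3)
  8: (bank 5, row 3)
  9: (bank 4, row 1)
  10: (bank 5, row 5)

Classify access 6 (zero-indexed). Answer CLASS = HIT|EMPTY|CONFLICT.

0: bank 6 row 4 — prev None → EMPTY
1: bank 6 row 4 — prev 4 → HIT
2: bank 3 row 3 — prev None → EMPTY
3: bank 6 row 3 — prev 4 → CONFLICT
4: bank 6 row 3 — prev 3 → HIT
5: bank 3 row 3 — prev 3 → HIT
6: bank 6 row 3 — prev 3 → HIT
7: bank 5 row 3 — prev None → EMPTY
8: bank 5 row 3 — prev 3 → HIT
9: bank 4 row 1 — prev None → EMPTY
10: bank 5 row 5 — prev 3 → CONFLICT

CLASS = HIT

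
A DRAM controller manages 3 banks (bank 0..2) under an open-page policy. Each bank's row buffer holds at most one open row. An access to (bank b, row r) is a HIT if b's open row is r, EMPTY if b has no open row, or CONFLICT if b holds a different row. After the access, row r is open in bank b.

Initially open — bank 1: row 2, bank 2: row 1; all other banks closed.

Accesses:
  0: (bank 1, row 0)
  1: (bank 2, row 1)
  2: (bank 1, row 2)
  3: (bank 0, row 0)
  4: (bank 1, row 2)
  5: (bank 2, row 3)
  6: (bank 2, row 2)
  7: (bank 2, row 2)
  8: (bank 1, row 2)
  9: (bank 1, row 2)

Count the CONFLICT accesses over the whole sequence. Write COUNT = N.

  [0] b1 r0: had r2 ⇒ C
  [1] b2 r1: had r1 ⇒ H
  [2] b1 r2: had r0 ⇒ C
  [3] b0 r0: no row ⇒ E
  [4] b1 r2: had r2 ⇒ H
  [5] b2 r3: had r1 ⇒ C
  [6] b2 r2: had r3 ⇒ C
  [7] b2 r2: had r2 ⇒ H
  [8] b1 r2: had r2 ⇒ H
  [9] b1 r2: had r2 ⇒ H

COUNT = 4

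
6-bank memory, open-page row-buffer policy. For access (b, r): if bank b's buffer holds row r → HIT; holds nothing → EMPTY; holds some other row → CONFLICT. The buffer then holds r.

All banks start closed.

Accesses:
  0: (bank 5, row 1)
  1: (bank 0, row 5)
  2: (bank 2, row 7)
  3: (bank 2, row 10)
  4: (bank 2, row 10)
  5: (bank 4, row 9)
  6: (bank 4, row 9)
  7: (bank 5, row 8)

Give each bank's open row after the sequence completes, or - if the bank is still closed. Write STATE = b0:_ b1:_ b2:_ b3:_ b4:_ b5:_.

step 0: bank5 None->1 [EMPTY]
step 1: bank0 None->5 [EMPTY]
step 2: bank2 None->7 [EMPTY]
step 3: bank2 7->10 [CONFLICT]
step 4: bank2 10->10 [HIT]
step 5: bank4 None->9 [EMPTY]
step 6: bank4 9->9 [HIT]
step 7: bank5 1->8 [CONFLICT]

STATE = b0:5 b1:- b2:10 b3:- b4:9 b5:8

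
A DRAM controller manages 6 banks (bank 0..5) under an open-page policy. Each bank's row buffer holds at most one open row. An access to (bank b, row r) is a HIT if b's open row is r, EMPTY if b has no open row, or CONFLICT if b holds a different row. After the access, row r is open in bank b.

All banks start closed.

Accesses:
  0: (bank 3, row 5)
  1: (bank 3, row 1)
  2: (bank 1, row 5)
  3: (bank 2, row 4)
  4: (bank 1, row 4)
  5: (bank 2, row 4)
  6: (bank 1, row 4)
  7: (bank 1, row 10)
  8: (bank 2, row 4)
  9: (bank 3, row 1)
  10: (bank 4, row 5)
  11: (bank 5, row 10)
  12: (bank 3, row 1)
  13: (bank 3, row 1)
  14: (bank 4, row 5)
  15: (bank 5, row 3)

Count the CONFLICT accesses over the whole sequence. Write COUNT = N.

  [0] b3 r5: no row ⇒ E
  [1] b3 r1: had r5 ⇒ C
  [2] b1 r5: no row ⇒ E
  [3] b2 r4: no row ⇒ E
  [4] b1 r4: had r5 ⇒ C
  [5] b2 r4: had r4 ⇒ H
  [6] b1 r4: had r4 ⇒ H
  [7] b1 r10: had r4 ⇒ C
  [8] b2 r4: had r4 ⇒ H
  [9] b3 r1: had r1 ⇒ H
  [10] b4 r5: no row ⇒ E
  [11] b5 r10: no row ⇒ E
  [12] b3 r1: had r1 ⇒ H
  [13] b3 r1: had r1 ⇒ H
  [14] b4 r5: had r5 ⇒ H
  [15] b5 r3: had r10 ⇒ C

COUNT = 4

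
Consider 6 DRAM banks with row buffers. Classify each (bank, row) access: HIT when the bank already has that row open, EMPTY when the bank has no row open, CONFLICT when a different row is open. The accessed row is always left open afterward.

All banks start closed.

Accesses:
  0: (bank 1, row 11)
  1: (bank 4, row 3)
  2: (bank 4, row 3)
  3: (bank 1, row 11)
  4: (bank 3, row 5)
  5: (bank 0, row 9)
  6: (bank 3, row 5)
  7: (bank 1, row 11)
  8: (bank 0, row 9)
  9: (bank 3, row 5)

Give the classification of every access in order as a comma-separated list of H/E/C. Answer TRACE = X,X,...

step 0: bank1 None->11 [EMPTY]
step 1: bank4 None->3 [EMPTY]
step 2: bank4 3->3 [HIT]
step 3: bank1 11->11 [HIT]
step 4: bank3 None->5 [EMPTY]
step 5: bank0 None->9 [EMPTY]
step 6: bank3 5->5 [HIT]
step 7: bank1 11->11 [HIT]
step 8: bank0 9->9 [HIT]
step 9: bank3 5->5 [HIT]

TRACE = E,E,H,H,E,E,H,H,H,H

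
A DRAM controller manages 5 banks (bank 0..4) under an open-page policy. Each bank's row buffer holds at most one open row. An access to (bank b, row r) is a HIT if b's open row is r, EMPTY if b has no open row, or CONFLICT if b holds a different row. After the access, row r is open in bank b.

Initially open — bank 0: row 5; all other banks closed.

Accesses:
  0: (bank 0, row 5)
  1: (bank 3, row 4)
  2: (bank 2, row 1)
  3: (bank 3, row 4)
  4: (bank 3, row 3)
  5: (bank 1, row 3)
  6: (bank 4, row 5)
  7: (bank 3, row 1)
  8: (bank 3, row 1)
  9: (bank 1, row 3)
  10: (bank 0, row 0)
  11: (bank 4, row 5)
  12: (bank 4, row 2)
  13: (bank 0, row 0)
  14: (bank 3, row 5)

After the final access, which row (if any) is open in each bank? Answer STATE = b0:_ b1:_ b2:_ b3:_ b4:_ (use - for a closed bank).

STATE = b0:0 b1:3 b2:1 b3:5 b4:2

  [0] b0 r5: had r5 ⇒ H
  [1] b3 r4: no row ⇒ E
  [2] b2 r1: no row ⇒ E
  [3] b3 r4: had r4 ⇒ H
  [4] b3 r3: had r4 ⇒ C
  [5] b1 r3: no row ⇒ E
  [6] b4 r5: no row ⇒ E
  [7] b3 r1: had r3 ⇒ C
  [8] b3 r1: had r1 ⇒ H
  [9] b1 r3: had r3 ⇒ H
  [10] b0 r0: had r5 ⇒ C
  [11] b4 r5: had r5 ⇒ H
  [12] b4 r2: had r5 ⇒ C
  [13] b0 r0: had r0 ⇒ H
  [14] b3 r5: had r1 ⇒ C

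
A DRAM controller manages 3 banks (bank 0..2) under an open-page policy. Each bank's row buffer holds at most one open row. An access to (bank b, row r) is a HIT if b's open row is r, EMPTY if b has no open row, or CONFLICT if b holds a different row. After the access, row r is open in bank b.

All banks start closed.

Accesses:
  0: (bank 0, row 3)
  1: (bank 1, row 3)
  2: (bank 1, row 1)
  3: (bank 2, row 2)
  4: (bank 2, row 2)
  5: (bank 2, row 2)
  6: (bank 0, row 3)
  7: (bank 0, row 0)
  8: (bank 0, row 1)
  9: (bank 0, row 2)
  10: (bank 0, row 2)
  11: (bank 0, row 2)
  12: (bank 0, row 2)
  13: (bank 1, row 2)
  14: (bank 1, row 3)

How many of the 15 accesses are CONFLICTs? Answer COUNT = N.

COUNT = 6

  [0] b0 r3: no row ⇒ E
  [1] b1 r3: no row ⇒ E
  [2] b1 r1: had r3 ⇒ C
  [3] b2 r2: no row ⇒ E
  [4] b2 r2: had r2 ⇒ H
  [5] b2 r2: had r2 ⇒ H
  [6] b0 r3: had r3 ⇒ H
  [7] b0 r0: had r3 ⇒ C
  [8] b0 r1: had r0 ⇒ C
  [9] b0 r2: had r1 ⇒ C
  [10] b0 r2: had r2 ⇒ H
  [11] b0 r2: had r2 ⇒ H
  [12] b0 r2: had r2 ⇒ H
  [13] b1 r2: had r1 ⇒ C
  [14] b1 r3: had r2 ⇒ C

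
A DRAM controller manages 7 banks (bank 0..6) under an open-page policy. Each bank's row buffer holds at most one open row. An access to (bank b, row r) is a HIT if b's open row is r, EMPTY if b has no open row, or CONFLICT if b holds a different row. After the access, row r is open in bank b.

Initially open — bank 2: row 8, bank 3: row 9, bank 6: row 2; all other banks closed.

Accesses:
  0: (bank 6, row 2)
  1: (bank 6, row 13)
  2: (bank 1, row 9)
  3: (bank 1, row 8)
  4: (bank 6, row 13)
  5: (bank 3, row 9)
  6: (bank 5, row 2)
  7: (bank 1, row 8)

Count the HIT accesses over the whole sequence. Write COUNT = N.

  [0] b6 r2: had r2 ⇒ H
  [1] b6 r13: had r2 ⇒ C
  [2] b1 r9: no row ⇒ E
  [3] b1 r8: had r9 ⇒ C
  [4] b6 r13: had r13 ⇒ H
  [5] b3 r9: had r9 ⇒ H
  [6] b5 r2: no row ⇒ E
  [7] b1 r8: had r8 ⇒ H

COUNT = 4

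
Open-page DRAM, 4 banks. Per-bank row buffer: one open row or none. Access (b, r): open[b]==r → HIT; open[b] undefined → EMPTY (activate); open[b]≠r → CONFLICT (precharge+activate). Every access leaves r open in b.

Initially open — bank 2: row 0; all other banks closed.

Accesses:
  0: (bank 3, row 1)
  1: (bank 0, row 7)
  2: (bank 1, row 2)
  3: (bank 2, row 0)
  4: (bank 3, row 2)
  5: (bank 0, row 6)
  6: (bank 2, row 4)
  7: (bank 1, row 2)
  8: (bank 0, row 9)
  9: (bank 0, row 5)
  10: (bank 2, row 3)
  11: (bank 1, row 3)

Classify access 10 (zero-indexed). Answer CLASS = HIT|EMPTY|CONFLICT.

  [0] b3 r1: no row ⇒ E
  [1] b0 r7: no row ⇒ E
  [2] b1 r2: no row ⇒ E
  [3] b2 r0: had r0 ⇒ H
  [4] b3 r2: had r1 ⇒ C
  [5] b0 r6: had r7 ⇒ C
  [6] b2 r4: had r0 ⇒ C
  [7] b1 r2: had r2 ⇒ H
  [8] b0 r9: had r6 ⇒ C
  [9] b0 r5: had r9 ⇒ C
  [10] b2 r3: had r4 ⇒ C
  [11] b1 r3: had r2 ⇒ C

CLASS = CONFLICT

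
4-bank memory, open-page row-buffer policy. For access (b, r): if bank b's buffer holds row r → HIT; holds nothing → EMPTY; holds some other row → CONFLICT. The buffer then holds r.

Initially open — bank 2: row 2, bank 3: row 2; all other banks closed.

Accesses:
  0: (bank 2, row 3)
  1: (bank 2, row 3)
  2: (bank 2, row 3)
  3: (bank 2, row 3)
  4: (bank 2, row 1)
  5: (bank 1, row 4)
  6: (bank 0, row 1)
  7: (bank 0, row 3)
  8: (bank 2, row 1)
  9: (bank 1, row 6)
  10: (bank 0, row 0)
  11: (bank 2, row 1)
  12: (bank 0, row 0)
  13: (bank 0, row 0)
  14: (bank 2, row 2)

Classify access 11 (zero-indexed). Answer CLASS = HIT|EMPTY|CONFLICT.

#0 (2,3) C  (was 2)
#1 (2,3) H  (was 3)
#2 (2,3) H  (was 3)
#3 (2,3) H  (was 3)
#4 (2,1) C  (was 3)
#5 (1,4) E
#6 (0,1) E
#7 (0,3) C  (was 1)
#8 (2,1) H  (was 1)
#9 (1,6) C  (was 4)
#10 (0,0) C  (was 3)
#11 (2,1) H  (was 1)
#12 (0,0) H  (was 0)
#13 (0,0) H  (was 0)
#14 (2,2) C  (was 1)

CLASS = HIT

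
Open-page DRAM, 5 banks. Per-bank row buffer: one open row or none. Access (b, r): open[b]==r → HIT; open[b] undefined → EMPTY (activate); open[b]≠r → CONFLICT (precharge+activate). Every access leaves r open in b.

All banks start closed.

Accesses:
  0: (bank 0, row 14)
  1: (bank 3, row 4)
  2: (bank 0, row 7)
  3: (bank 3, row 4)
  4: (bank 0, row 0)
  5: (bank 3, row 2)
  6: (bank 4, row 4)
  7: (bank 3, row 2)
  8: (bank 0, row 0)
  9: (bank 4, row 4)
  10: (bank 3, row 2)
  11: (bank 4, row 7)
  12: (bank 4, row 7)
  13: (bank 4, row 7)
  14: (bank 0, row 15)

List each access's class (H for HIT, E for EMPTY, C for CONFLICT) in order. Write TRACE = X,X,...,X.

TRACE = E,E,C,H,C,C,E,H,H,H,H,C,H,H,C

0: bank 0 row 14 — prev None → EMPTY
1: bank 3 row 4 — prev None → EMPTY
2: bank 0 row 7 — prev 14 → CONFLICT
3: bank 3 row 4 — prev 4 → HIT
4: bank 0 row 0 — prev 7 → CONFLICT
5: bank 3 row 2 — prev 4 → CONFLICT
6: bank 4 row 4 — prev None → EMPTY
7: bank 3 row 2 — prev 2 → HIT
8: bank 0 row 0 — prev 0 → HIT
9: bank 4 row 4 — prev 4 → HIT
10: bank 3 row 2 — prev 2 → HIT
11: bank 4 row 7 — prev 4 → CONFLICT
12: bank 4 row 7 — prev 7 → HIT
13: bank 4 row 7 — prev 7 → HIT
14: bank 0 row 15 — prev 0 → CONFLICT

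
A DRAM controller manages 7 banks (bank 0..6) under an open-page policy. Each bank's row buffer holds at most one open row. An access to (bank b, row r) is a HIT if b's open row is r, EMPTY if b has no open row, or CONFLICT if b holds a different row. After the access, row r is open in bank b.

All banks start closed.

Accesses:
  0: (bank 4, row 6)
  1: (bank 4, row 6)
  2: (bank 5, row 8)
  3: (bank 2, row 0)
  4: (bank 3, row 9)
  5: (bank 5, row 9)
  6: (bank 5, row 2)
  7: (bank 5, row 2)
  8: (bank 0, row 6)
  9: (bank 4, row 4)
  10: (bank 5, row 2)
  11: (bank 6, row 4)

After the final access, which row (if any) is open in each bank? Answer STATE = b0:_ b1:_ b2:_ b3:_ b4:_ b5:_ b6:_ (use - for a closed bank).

STATE = b0:6 b1:- b2:0 b3:9 b4:4 b5:2 b6:4

#0 (4,6) E
#1 (4,6) H  (was 6)
#2 (5,8) E
#3 (2,0) E
#4 (3,9) E
#5 (5,9) C  (was 8)
#6 (5,2) C  (was 9)
#7 (5,2) H  (was 2)
#8 (0,6) E
#9 (4,4) C  (was 6)
#10 (5,2) H  (was 2)
#11 (6,4) E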